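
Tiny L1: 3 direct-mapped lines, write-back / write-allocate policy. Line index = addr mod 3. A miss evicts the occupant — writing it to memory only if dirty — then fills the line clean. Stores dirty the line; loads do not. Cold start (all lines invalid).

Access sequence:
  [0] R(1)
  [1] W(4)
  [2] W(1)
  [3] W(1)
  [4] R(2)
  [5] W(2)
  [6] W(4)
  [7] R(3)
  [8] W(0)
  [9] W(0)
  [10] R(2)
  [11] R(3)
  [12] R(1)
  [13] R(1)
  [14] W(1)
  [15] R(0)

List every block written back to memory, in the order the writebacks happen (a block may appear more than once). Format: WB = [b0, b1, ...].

0: R B1 -> L1 miss  d=-]
1: W B4 -> L1 miss  d=D]
2: W B1 -> L1 miss wb->B4  d=D]
3: W B1 -> L1 hit  d=D]
4: R B2 -> L2 miss  d=-]
5: W B2 -> L2 hit  d=D]
6: W B4 -> L1 miss wb->B1  d=D]
7: R B3 -> L0 miss  d=-]
8: W B0 -> L0 miss  d=D]
9: W B0 -> L0 hit  d=D]
10: R B2 -> L2 hit  d=D]
11: R B3 -> L0 miss wb->B0  d=-]
12: R B1 -> L1 miss wb->B4  d=-]
13: R B1 -> L1 hit  d=-]
14: W B1 -> L1 hit  d=D]
15: R B0 -> L0 miss  d=-]

WB = [4, 1, 0, 4]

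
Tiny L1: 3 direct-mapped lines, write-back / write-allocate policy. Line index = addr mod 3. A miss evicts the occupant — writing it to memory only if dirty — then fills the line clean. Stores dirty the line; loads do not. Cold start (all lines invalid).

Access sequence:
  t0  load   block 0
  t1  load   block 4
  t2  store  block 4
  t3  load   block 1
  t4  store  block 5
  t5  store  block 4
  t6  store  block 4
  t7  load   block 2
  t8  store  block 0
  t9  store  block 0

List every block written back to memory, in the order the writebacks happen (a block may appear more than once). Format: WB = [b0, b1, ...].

WB = [4, 5]

  0 | R B0 → L0 miss [-]
  1 | R B4 → L1 miss [-]
  2 | W B4 → L1 hit [D]
  3 | R B1 → L1 miss wb→B4 [-]
  4 | W B5 → L2 miss [D]
  5 | W B4 → L1 miss [D]
  6 | W B4 → L1 hit [D]
  7 | R B2 → L2 miss wb→B5 [-]
  8 | W B0 → L0 hit [D]
  9 | W B0 → L0 hit [D]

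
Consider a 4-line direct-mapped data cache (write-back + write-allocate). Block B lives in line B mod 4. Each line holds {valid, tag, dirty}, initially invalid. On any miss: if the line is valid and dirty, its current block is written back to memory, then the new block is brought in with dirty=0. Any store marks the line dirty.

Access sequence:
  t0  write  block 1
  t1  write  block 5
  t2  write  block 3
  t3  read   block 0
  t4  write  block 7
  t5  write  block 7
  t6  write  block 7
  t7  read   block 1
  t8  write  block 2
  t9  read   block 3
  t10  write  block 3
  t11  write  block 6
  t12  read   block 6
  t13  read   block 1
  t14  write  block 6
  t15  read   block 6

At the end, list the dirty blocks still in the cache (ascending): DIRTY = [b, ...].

DIRTY = [3, 6]

  0 | W B1 → L1 miss [D]
  1 | W B5 → L1 miss wb→B1 [D]
  2 | W B3 → L3 miss [D]
  3 | R B0 → L0 miss [-]
  4 | W B7 → L3 miss wb→B3 [D]
  5 | W B7 → L3 hit [D]
  6 | W B7 → L3 hit [D]
  7 | R B1 → L1 miss wb→B5 [-]
  8 | W B2 → L2 miss [D]
  9 | R B3 → L3 miss wb→B7 [-]
  10 | W B3 → L3 hit [D]
  11 | W B6 → L2 miss wb→B2 [D]
  12 | R B6 → L2 hit [D]
  13 | R B1 → L1 hit [-]
  14 | W B6 → L2 hit [D]
  15 | R B6 → L2 hit [D]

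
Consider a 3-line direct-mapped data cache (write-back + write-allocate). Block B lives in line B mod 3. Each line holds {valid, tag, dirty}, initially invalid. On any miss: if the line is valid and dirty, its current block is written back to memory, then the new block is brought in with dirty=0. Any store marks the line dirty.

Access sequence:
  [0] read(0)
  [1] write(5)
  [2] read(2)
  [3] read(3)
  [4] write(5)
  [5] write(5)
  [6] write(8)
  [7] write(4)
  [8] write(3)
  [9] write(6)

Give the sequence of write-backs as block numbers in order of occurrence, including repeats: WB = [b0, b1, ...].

  0 | R B0 → L0 miss [-]
  1 | W B5 → L2 miss [D]
  2 | R B2 → L2 miss wb→B5 [-]
  3 | R B3 → L0 miss [-]
  4 | W B5 → L2 miss [D]
  5 | W B5 → L2 hit [D]
  6 | W B8 → L2 miss wb→B5 [D]
  7 | W B4 → L1 miss [D]
  8 | W B3 → L0 hit [D]
  9 | W B6 → L0 miss wb→B3 [D]

WB = [5, 5, 3]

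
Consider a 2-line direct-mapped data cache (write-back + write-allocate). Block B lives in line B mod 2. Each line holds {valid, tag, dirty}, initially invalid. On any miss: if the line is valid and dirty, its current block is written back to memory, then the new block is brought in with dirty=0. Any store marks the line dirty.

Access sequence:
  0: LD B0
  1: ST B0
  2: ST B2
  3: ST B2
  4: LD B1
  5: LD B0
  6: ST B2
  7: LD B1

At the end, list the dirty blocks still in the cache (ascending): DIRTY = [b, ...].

0: R B0 -> L0 miss  d=-]
1: W B0 -> L0 hit  d=D]
2: W B2 -> L0 miss wb->B0  d=D]
3: W B2 -> L0 hit  d=D]
4: R B1 -> L1 miss  d=-]
5: R B0 -> L0 miss wb->B2  d=-]
6: W B2 -> L0 miss  d=D]
7: R B1 -> L1 hit  d=-]

DIRTY = [2]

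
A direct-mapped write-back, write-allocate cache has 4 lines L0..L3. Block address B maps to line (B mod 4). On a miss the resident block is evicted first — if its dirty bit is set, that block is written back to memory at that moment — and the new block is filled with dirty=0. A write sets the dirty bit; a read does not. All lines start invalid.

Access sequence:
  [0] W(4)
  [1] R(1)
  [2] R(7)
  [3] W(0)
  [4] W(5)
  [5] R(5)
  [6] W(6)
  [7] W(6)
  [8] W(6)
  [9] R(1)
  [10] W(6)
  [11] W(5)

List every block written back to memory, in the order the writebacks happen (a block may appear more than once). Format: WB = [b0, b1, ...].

  0 | W B4 → L0 miss [D]
  1 | R B1 → L1 miss [-]
  2 | R B7 → L3 miss [-]
  3 | W B0 → L0 miss wb→B4 [D]
  4 | W B5 → L1 miss [D]
  5 | R B5 → L1 hit [D]
  6 | W B6 → L2 miss [D]
  7 | W B6 → L2 hit [D]
  8 | W B6 → L2 hit [D]
  9 | R B1 → L1 miss wb→B5 [-]
  10 | W B6 → L2 hit [D]
  11 | W B5 → L1 miss [D]

WB = [4, 5]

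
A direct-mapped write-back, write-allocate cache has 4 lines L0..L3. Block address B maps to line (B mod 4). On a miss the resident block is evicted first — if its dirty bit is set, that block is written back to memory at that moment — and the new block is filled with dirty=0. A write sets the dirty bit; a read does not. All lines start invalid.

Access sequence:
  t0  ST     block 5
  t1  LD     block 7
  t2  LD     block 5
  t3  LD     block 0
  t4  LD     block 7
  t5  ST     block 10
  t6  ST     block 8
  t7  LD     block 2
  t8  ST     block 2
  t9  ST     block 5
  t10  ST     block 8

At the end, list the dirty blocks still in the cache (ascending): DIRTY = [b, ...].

  0 | W B5 → L1 miss [D]
  1 | R B7 → L3 miss [-]
  2 | R B5 → L1 hit [D]
  3 | R B0 → L0 miss [-]
  4 | R B7 → L3 hit [-]
  5 | W B10 → L2 miss [D]
  6 | W B8 → L0 miss [D]
  7 | R B2 → L2 miss wb→B10 [-]
  8 | W B2 → L2 hit [D]
  9 | W B5 → L1 hit [D]
  10 | W B8 → L0 hit [D]

DIRTY = [2, 5, 8]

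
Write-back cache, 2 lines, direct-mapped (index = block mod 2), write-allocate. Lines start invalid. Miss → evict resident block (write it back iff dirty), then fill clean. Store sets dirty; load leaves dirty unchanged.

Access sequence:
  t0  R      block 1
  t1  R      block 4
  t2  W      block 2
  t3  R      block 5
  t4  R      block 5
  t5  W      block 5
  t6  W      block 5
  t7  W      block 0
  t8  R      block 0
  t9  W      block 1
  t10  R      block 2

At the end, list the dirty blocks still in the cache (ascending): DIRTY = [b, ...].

DIRTY = [1]

  0 | R B1 → L1 miss [-]
  1 | R B4 → L0 miss [-]
  2 | W B2 → L0 miss [D]
  3 | R B5 → L1 miss [-]
  4 | R B5 → L1 hit [-]
  5 | W B5 → L1 hit [D]
  6 | W B5 → L1 hit [D]
  7 | W B0 → L0 miss wb→B2 [D]
  8 | R B0 → L0 hit [D]
  9 | W B1 → L1 miss wb→B5 [D]
  10 | R B2 → L0 miss wb→B0 [-]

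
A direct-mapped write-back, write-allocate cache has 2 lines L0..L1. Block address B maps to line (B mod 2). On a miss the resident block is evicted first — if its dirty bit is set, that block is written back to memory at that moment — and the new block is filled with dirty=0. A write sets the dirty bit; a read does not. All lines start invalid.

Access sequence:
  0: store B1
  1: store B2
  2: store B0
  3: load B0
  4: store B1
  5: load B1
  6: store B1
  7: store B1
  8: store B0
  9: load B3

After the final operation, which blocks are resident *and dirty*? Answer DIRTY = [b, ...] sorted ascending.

  0 | W B1 → L1 miss [D]
  1 | W B2 → L0 miss [D]
  2 | W B0 → L0 miss wb→B2 [D]
  3 | R B0 → L0 hit [D]
  4 | W B1 → L1 hit [D]
  5 | R B1 → L1 hit [D]
  6 | W B1 → L1 hit [D]
  7 | W B1 → L1 hit [D]
  8 | W B0 → L0 hit [D]
  9 | R B3 → L1 miss wb→B1 [-]

DIRTY = [0]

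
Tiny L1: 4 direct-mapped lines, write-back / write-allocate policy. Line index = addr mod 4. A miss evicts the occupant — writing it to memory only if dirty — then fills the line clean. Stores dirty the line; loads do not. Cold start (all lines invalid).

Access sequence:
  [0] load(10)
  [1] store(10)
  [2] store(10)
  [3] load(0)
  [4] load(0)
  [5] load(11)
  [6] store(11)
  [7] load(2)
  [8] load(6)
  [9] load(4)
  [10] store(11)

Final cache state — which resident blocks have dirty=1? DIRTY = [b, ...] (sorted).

DIRTY = [11]

  0 | R B10 → L2 miss [-]
  1 | W B10 → L2 hit [D]
  2 | W B10 → L2 hit [D]
  3 | R B0 → L0 miss [-]
  4 | R B0 → L0 hit [-]
  5 | R B11 → L3 miss [-]
  6 | W B11 → L3 hit [D]
  7 | R B2 → L2 miss wb→B10 [-]
  8 | R B6 → L2 miss [-]
  9 | R B4 → L0 miss [-]
  10 | W B11 → L3 hit [D]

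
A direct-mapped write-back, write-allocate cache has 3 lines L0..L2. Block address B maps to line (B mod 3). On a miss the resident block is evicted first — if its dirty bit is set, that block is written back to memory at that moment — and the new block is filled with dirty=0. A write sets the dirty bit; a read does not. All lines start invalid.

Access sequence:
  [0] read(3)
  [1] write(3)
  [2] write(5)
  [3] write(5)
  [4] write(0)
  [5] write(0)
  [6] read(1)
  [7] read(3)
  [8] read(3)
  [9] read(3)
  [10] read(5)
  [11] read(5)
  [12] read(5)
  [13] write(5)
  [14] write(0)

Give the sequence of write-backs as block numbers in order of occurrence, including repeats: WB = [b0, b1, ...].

WB = [3, 0]

0: R B3 -> L0 miss  d=-]
1: W B3 -> L0 hit  d=D]
2: W B5 -> L2 miss  d=D]
3: W B5 -> L2 hit  d=D]
4: W B0 -> L0 miss wb->B3  d=D]
5: W B0 -> L0 hit  d=D]
6: R B1 -> L1 miss  d=-]
7: R B3 -> L0 miss wb->B0  d=-]
8: R B3 -> L0 hit  d=-]
9: R B3 -> L0 hit  d=-]
10: R B5 -> L2 hit  d=D]
11: R B5 -> L2 hit  d=D]
12: R B5 -> L2 hit  d=D]
13: W B5 -> L2 hit  d=D]
14: W B0 -> L0 miss  d=D]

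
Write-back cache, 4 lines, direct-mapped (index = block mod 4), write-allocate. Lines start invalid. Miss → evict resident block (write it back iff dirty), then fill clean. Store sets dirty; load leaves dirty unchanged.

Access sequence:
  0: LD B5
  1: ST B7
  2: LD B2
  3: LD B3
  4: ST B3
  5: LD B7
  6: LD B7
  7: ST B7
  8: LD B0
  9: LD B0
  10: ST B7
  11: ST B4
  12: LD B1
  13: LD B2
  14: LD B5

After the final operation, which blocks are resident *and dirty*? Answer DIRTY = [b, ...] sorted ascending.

DIRTY = [4, 7]

0: R B5 -> L1 miss  d=-]
1: W B7 -> L3 miss  d=D]
2: R B2 -> L2 miss  d=-]
3: R B3 -> L3 miss wb->B7  d=-]
4: W B3 -> L3 hit  d=D]
5: R B7 -> L3 miss wb->B3  d=-]
6: R B7 -> L3 hit  d=-]
7: W B7 -> L3 hit  d=D]
8: R B0 -> L0 miss  d=-]
9: R B0 -> L0 hit  d=-]
10: W B7 -> L3 hit  d=D]
11: W B4 -> L0 miss  d=D]
12: R B1 -> L1 miss  d=-]
13: R B2 -> L2 hit  d=-]
14: R B5 -> L1 miss  d=-]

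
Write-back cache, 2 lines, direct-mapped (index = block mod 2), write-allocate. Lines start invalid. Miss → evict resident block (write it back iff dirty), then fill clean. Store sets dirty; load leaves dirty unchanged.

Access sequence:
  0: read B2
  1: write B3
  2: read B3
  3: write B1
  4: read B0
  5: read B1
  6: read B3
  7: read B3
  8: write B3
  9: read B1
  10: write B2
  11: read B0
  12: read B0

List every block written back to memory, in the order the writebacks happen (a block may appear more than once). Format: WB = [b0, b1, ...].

0: R B2 -> L0 miss  d=-]
1: W B3 -> L1 miss  d=D]
2: R B3 -> L1 hit  d=D]
3: W B1 -> L1 miss wb->B3  d=D]
4: R B0 -> L0 miss  d=-]
5: R B1 -> L1 hit  d=D]
6: R B3 -> L1 miss wb->B1  d=-]
7: R B3 -> L1 hit  d=-]
8: W B3 -> L1 hit  d=D]
9: R B1 -> L1 miss wb->B3  d=-]
10: W B2 -> L0 miss  d=D]
11: R B0 -> L0 miss wb->B2  d=-]
12: R B0 -> L0 hit  d=-]

WB = [3, 1, 3, 2]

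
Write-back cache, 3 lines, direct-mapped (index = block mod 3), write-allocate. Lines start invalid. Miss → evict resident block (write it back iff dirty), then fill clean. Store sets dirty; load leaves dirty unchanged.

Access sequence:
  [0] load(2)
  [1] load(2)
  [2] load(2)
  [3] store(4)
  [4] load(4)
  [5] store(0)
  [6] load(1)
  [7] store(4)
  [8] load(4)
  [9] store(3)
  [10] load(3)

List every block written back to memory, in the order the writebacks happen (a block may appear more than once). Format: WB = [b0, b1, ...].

  0 | R B2 → L2 miss [-]
  1 | R B2 → L2 hit [-]
  2 | R B2 → L2 hit [-]
  3 | W B4 → L1 miss [D]
  4 | R B4 → L1 hit [D]
  5 | W B0 → L0 miss [D]
  6 | R B1 → L1 miss wb→B4 [-]
  7 | W B4 → L1 miss [D]
  8 | R B4 → L1 hit [D]
  9 | W B3 → L0 miss wb→B0 [D]
  10 | R B3 → L0 hit [D]

WB = [4, 0]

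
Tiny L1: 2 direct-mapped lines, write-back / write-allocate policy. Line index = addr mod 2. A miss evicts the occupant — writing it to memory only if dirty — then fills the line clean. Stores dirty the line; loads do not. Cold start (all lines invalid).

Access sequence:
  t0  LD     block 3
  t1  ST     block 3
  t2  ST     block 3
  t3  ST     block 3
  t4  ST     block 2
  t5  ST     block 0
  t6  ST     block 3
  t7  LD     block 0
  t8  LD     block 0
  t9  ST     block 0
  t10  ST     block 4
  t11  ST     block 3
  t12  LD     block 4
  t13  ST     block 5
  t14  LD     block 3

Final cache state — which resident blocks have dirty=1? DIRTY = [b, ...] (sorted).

DIRTY = [4]

0: R B3 -> L1 miss  d=-]
1: W B3 -> L1 hit  d=D]
2: W B3 -> L1 hit  d=D]
3: W B3 -> L1 hit  d=D]
4: W B2 -> L0 miss  d=D]
5: W B0 -> L0 miss wb->B2  d=D]
6: W B3 -> L1 hit  d=D]
7: R B0 -> L0 hit  d=D]
8: R B0 -> L0 hit  d=D]
9: W B0 -> L0 hit  d=D]
10: W B4 -> L0 miss wb->B0  d=D]
11: W B3 -> L1 hit  d=D]
12: R B4 -> L0 hit  d=D]
13: W B5 -> L1 miss wb->B3  d=D]
14: R B3 -> L1 miss wb->B5  d=-]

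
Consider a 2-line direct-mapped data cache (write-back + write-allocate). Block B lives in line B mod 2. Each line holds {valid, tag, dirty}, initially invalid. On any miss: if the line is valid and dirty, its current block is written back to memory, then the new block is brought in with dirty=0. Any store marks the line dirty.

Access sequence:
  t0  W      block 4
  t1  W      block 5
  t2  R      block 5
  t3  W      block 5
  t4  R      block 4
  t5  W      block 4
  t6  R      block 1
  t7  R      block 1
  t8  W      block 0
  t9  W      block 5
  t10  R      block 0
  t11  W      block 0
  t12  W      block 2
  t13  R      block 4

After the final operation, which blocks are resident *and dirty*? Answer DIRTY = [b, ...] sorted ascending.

DIRTY = [5]

0: W B4 -> L0 miss  d=D]
1: W B5 -> L1 miss  d=D]
2: R B5 -> L1 hit  d=D]
3: W B5 -> L1 hit  d=D]
4: R B4 -> L0 hit  d=D]
5: W B4 -> L0 hit  d=D]
6: R B1 -> L1 miss wb->B5  d=-]
7: R B1 -> L1 hit  d=-]
8: W B0 -> L0 miss wb->B4  d=D]
9: W B5 -> L1 miss  d=D]
10: R B0 -> L0 hit  d=D]
11: W B0 -> L0 hit  d=D]
12: W B2 -> L0 miss wb->B0  d=D]
13: R B4 -> L0 miss wb->B2  d=-]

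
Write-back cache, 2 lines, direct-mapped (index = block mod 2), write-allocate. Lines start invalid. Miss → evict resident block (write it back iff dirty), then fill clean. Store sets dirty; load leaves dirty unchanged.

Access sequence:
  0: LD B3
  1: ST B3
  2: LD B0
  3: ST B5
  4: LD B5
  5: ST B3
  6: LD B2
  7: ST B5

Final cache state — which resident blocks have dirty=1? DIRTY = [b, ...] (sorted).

DIRTY = [5]

0: R B3 → L1 miss [-]
1: W B3 → L1 hit [D]
2: R B0 → L0 miss [-]
3: W B5 → L1 miss wb→B3 [D]
4: R B5 → L1 hit [D]
5: W B3 → L1 miss wb→B5 [D]
6: R B2 → L0 miss [-]
7: W B5 → L1 miss wb→B3 [D]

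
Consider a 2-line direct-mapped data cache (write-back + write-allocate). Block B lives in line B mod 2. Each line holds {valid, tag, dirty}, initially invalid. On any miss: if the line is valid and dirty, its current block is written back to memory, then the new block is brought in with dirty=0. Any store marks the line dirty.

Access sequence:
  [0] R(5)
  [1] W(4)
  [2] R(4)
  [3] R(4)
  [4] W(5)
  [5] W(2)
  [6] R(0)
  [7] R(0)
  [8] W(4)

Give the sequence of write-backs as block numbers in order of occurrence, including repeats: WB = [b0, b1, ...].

0: R B5 → L1 miss [-]
1: W B4 → L0 miss [D]
2: R B4 → L0 hit [D]
3: R B4 → L0 hit [D]
4: W B5 → L1 hit [D]
5: W B2 → L0 miss wb→B4 [D]
6: R B0 → L0 miss wb→B2 [-]
7: R B0 → L0 hit [-]
8: W B4 → L0 miss [D]

WB = [4, 2]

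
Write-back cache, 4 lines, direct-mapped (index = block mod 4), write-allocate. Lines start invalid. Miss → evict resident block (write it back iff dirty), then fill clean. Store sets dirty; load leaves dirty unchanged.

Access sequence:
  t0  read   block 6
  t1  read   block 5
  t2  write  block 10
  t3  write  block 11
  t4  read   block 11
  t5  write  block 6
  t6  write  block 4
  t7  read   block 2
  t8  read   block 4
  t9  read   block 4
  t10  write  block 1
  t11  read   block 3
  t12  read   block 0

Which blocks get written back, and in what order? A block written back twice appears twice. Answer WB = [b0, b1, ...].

  0 | R B6 → L2 miss [-]
  1 | R B5 → L1 miss [-]
  2 | W B10 → L2 miss [D]
  3 | W B11 → L3 miss [D]
  4 | R B11 → L3 hit [D]
  5 | W B6 → L2 miss wb→B10 [D]
  6 | W B4 → L0 miss [D]
  7 | R B2 → L2 miss wb→B6 [-]
  8 | R B4 → L0 hit [D]
  9 | R B4 → L0 hit [D]
  10 | W B1 → L1 miss [D]
  11 | R B3 → L3 miss wb→B11 [-]
  12 | R B0 → L0 miss wb→B4 [-]

WB = [10, 6, 11, 4]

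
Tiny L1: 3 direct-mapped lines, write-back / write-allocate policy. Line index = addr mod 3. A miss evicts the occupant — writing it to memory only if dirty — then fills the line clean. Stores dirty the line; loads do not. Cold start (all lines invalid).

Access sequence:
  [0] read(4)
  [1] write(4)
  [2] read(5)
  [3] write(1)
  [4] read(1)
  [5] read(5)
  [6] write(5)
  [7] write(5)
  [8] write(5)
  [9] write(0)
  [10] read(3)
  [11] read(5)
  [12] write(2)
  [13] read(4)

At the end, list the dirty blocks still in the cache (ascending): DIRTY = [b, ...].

0: R B4 → L1 miss [-]
1: W B4 → L1 hit [D]
2: R B5 → L2 miss [-]
3: W B1 → L1 miss wb→B4 [D]
4: R B1 → L1 hit [D]
5: R B5 → L2 hit [-]
6: W B5 → L2 hit [D]
7: W B5 → L2 hit [D]
8: W B5 → L2 hit [D]
9: W B0 → L0 miss [D]
10: R B3 → L0 miss wb→B0 [-]
11: R B5 → L2 hit [D]
12: W B2 → L2 miss wb→B5 [D]
13: R B4 → L1 miss wb→B1 [-]

DIRTY = [2]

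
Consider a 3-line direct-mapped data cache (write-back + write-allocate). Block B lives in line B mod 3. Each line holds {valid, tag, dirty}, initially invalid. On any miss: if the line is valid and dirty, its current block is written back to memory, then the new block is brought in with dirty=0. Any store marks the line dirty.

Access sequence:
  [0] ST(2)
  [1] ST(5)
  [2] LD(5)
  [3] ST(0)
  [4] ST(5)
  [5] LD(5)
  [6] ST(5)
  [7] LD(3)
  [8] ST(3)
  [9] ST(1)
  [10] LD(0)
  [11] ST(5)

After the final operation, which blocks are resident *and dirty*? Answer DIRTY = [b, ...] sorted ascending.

DIRTY = [1, 5]

0: W B2 -> L2 miss  d=D]
1: W B5 -> L2 miss wb->B2  d=D]
2: R B5 -> L2 hit  d=D]
3: W B0 -> L0 miss  d=D]
4: W B5 -> L2 hit  d=D]
5: R B5 -> L2 hit  d=D]
6: W B5 -> L2 hit  d=D]
7: R B3 -> L0 miss wb->B0  d=-]
8: W B3 -> L0 hit  d=D]
9: W B1 -> L1 miss  d=D]
10: R B0 -> L0 miss wb->B3  d=-]
11: W B5 -> L2 hit  d=D]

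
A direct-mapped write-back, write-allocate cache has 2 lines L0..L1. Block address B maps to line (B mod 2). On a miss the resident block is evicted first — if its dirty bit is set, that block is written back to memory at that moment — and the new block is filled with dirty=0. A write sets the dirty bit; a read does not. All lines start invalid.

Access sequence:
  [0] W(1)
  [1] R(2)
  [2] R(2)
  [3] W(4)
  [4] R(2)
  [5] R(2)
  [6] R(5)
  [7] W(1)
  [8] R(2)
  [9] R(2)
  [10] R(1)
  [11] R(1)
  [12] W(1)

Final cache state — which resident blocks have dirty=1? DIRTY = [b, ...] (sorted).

DIRTY = [1]

0: W B1 -> L1 miss  d=D]
1: R B2 -> L0 miss  d=-]
2: R B2 -> L0 hit  d=-]
3: W B4 -> L0 miss  d=D]
4: R B2 -> L0 miss wb->B4  d=-]
5: R B2 -> L0 hit  d=-]
6: R B5 -> L1 miss wb->B1  d=-]
7: W B1 -> L1 miss  d=D]
8: R B2 -> L0 hit  d=-]
9: R B2 -> L0 hit  d=-]
10: R B1 -> L1 hit  d=D]
11: R B1 -> L1 hit  d=D]
12: W B1 -> L1 hit  d=D]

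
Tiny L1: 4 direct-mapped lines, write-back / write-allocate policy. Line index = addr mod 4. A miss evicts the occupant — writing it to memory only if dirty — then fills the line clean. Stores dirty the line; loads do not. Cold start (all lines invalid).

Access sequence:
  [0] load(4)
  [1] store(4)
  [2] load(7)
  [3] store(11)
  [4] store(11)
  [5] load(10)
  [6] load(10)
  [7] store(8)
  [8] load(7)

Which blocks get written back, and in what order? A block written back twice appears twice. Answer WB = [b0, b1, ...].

WB = [4, 11]

0: R B4 → L0 miss [-]
1: W B4 → L0 hit [D]
2: R B7 → L3 miss [-]
3: W B11 → L3 miss [D]
4: W B11 → L3 hit [D]
5: R B10 → L2 miss [-]
6: R B10 → L2 hit [-]
7: W B8 → L0 miss wb→B4 [D]
8: R B7 → L3 miss wb→B11 [-]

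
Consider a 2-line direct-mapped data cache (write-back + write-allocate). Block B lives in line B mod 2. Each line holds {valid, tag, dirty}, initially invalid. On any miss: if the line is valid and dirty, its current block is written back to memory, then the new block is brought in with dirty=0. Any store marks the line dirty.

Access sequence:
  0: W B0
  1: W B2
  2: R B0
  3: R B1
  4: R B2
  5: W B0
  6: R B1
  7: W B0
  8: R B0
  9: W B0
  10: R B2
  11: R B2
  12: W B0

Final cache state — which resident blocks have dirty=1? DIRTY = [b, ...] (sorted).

0: W B0 → L0 miss [D]
1: W B2 → L0 miss wb→B0 [D]
2: R B0 → L0 miss wb→B2 [-]
3: R B1 → L1 miss [-]
4: R B2 → L0 miss [-]
5: W B0 → L0 miss [D]
6: R B1 → L1 hit [-]
7: W B0 → L0 hit [D]
8: R B0 → L0 hit [D]
9: W B0 → L0 hit [D]
10: R B2 → L0 miss wb→B0 [-]
11: R B2 → L0 hit [-]
12: W B0 → L0 miss [D]

DIRTY = [0]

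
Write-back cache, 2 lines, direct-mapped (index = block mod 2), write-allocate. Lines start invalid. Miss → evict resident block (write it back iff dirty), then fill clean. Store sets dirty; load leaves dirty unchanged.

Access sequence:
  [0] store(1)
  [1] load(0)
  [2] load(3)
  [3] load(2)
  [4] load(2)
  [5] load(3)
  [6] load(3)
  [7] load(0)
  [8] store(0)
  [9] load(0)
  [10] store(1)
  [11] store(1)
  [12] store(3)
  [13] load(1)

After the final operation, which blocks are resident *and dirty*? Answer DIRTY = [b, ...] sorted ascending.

0: W B1 -> L1 miss  d=D]
1: R B0 -> L0 miss  d=-]
2: R B3 -> L1 miss wb->B1  d=-]
3: R B2 -> L0 miss  d=-]
4: R B2 -> L0 hit  d=-]
5: R B3 -> L1 hit  d=-]
6: R B3 -> L1 hit  d=-]
7: R B0 -> L0 miss  d=-]
8: W B0 -> L0 hit  d=D]
9: R B0 -> L0 hit  d=D]
10: W B1 -> L1 miss  d=D]
11: W B1 -> L1 hit  d=D]
12: W B3 -> L1 miss wb->B1  d=D]
13: R B1 -> L1 miss wb->B3  d=-]

DIRTY = [0]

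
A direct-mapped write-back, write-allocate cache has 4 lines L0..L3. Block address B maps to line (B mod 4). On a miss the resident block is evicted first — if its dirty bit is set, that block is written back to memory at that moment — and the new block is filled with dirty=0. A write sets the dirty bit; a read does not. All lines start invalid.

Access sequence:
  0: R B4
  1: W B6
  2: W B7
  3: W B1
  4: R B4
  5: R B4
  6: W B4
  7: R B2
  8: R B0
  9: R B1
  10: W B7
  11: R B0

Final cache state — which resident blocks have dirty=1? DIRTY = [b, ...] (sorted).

  0 | R B4 → L0 miss [-]
  1 | W B6 → L2 miss [D]
  2 | W B7 → L3 miss [D]
  3 | W B1 → L1 miss [D]
  4 | R B4 → L0 hit [-]
  5 | R B4 → L0 hit [-]
  6 | W B4 → L0 hit [D]
  7 | R B2 → L2 miss wb→B6 [-]
  8 | R B0 → L0 miss wb→B4 [-]
  9 | R B1 → L1 hit [D]
  10 | W B7 → L3 hit [D]
  11 | R B0 → L0 hit [-]

DIRTY = [1, 7]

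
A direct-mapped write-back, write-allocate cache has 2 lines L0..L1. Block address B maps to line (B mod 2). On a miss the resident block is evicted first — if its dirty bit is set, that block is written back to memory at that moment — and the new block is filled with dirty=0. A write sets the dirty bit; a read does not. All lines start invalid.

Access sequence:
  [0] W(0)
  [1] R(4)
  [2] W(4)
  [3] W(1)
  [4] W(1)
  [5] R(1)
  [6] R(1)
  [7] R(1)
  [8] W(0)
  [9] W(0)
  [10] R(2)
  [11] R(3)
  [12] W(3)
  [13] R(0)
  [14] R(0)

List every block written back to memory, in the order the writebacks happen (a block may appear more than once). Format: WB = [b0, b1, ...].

WB = [0, 4, 0, 1]

0: W B0 → L0 miss [D]
1: R B4 → L0 miss wb→B0 [-]
2: W B4 → L0 hit [D]
3: W B1 → L1 miss [D]
4: W B1 → L1 hit [D]
5: R B1 → L1 hit [D]
6: R B1 → L1 hit [D]
7: R B1 → L1 hit [D]
8: W B0 → L0 miss wb→B4 [D]
9: W B0 → L0 hit [D]
10: R B2 → L0 miss wb→B0 [-]
11: R B3 → L1 miss wb→B1 [-]
12: W B3 → L1 hit [D]
13: R B0 → L0 miss [-]
14: R B0 → L0 hit [-]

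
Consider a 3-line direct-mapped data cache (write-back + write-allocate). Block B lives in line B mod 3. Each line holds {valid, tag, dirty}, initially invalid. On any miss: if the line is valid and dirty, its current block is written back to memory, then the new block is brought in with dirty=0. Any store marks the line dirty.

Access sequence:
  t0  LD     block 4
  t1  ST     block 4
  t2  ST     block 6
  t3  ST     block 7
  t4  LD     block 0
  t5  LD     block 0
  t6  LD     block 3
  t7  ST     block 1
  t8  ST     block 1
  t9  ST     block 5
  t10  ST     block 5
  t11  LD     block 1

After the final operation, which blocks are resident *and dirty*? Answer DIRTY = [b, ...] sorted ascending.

DIRTY = [1, 5]

0: R B4 -> L1 miss  d=-]
1: W B4 -> L1 hit  d=D]
2: W B6 -> L0 miss  d=D]
3: W B7 -> L1 miss wb->B4  d=D]
4: R B0 -> L0 miss wb->B6  d=-]
5: R B0 -> L0 hit  d=-]
6: R B3 -> L0 miss  d=-]
7: W B1 -> L1 miss wb->B7  d=D]
8: W B1 -> L1 hit  d=D]
9: W B5 -> L2 miss  d=D]
10: W B5 -> L2 hit  d=D]
11: R B1 -> L1 hit  d=D]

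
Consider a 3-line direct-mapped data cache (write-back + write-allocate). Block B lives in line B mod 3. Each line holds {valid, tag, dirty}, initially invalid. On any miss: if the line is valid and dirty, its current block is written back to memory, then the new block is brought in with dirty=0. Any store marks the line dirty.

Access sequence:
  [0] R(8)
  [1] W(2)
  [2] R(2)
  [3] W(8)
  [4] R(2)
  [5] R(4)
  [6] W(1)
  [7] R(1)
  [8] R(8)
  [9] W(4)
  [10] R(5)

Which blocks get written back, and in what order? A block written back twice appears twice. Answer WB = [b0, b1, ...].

0: R B8 → L2 miss [-]
1: W B2 → L2 miss [D]
2: R B2 → L2 hit [D]
3: W B8 → L2 miss wb→B2 [D]
4: R B2 → L2 miss wb→B8 [-]
5: R B4 → L1 miss [-]
6: W B1 → L1 miss [D]
7: R B1 → L1 hit [D]
8: R B8 → L2 miss [-]
9: W B4 → L1 miss wb→B1 [D]
10: R B5 → L2 miss [-]

WB = [2, 8, 1]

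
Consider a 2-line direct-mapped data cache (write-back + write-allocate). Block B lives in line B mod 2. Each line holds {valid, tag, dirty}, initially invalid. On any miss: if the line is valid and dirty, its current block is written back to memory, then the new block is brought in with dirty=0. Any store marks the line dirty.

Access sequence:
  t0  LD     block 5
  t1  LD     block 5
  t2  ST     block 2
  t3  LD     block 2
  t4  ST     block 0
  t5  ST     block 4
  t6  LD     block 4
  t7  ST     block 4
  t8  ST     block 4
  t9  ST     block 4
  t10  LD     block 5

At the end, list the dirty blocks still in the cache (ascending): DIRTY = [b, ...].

DIRTY = [4]

0: R B5 → L1 miss [-]
1: R B5 → L1 hit [-]
2: W B2 → L0 miss [D]
3: R B2 → L0 hit [D]
4: W B0 → L0 miss wb→B2 [D]
5: W B4 → L0 miss wb→B0 [D]
6: R B4 → L0 hit [D]
7: W B4 → L0 hit [D]
8: W B4 → L0 hit [D]
9: W B4 → L0 hit [D]
10: R B5 → L1 hit [-]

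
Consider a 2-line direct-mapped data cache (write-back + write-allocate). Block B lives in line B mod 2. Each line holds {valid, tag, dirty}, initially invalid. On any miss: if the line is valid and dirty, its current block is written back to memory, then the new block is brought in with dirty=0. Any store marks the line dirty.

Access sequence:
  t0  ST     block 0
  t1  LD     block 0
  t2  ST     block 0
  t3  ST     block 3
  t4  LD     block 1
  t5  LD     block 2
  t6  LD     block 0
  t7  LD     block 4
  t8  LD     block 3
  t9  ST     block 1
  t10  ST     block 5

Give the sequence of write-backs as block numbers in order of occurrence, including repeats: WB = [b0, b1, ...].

  0 | W B0 → L0 miss [D]
  1 | R B0 → L0 hit [D]
  2 | W B0 → L0 hit [D]
  3 | W B3 → L1 miss [D]
  4 | R B1 → L1 miss wb→B3 [-]
  5 | R B2 → L0 miss wb→B0 [-]
  6 | R B0 → L0 miss [-]
  7 | R B4 → L0 miss [-]
  8 | R B3 → L1 miss [-]
  9 | W B1 → L1 miss [D]
  10 | W B5 → L1 miss wb→B1 [D]

WB = [3, 0, 1]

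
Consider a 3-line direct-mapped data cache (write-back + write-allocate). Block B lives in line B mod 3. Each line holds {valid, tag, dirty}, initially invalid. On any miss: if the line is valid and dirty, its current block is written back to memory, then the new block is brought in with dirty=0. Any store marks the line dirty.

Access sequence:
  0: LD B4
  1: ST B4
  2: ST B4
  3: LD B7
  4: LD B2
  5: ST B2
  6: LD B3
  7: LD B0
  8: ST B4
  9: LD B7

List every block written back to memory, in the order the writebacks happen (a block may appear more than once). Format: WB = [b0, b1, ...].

WB = [4, 4]

0: R B4 -> L1 miss  d=-]
1: W B4 -> L1 hit  d=D]
2: W B4 -> L1 hit  d=D]
3: R B7 -> L1 miss wb->B4  d=-]
4: R B2 -> L2 miss  d=-]
5: W B2 -> L2 hit  d=D]
6: R B3 -> L0 miss  d=-]
7: R B0 -> L0 miss  d=-]
8: W B4 -> L1 miss  d=D]
9: R B7 -> L1 miss wb->B4  d=-]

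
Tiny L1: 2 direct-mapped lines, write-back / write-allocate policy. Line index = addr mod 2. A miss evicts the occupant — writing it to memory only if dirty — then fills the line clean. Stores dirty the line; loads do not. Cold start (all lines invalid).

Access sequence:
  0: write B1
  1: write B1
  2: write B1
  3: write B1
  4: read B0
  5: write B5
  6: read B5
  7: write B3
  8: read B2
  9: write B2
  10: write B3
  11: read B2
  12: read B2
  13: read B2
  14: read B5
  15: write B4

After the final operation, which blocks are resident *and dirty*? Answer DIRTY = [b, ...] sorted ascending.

  0 | W B1 → L1 miss [D]
  1 | W B1 → L1 hit [D]
  2 | W B1 → L1 hit [D]
  3 | W B1 → L1 hit [D]
  4 | R B0 → L0 miss [-]
  5 | W B5 → L1 miss wb→B1 [D]
  6 | R B5 → L1 hit [D]
  7 | W B3 → L1 miss wb→B5 [D]
  8 | R B2 → L0 miss [-]
  9 | W B2 → L0 hit [D]
  10 | W B3 → L1 hit [D]
  11 | R B2 → L0 hit [D]
  12 | R B2 → L0 hit [D]
  13 | R B2 → L0 hit [D]
  14 | R B5 → L1 miss wb→B3 [-]
  15 | W B4 → L0 miss wb→B2 [D]

DIRTY = [4]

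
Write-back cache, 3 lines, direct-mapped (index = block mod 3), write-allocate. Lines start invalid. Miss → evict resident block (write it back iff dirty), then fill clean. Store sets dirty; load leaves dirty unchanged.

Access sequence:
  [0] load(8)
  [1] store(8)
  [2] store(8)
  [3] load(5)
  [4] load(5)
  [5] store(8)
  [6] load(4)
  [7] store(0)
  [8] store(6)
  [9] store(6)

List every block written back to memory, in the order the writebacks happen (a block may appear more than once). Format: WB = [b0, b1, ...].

WB = [8, 0]

0: R B8 → L2 miss [-]
1: W B8 → L2 hit [D]
2: W B8 → L2 hit [D]
3: R B5 → L2 miss wb→B8 [-]
4: R B5 → L2 hit [-]
5: W B8 → L2 miss [D]
6: R B4 → L1 miss [-]
7: W B0 → L0 miss [D]
8: W B6 → L0 miss wb→B0 [D]
9: W B6 → L0 hit [D]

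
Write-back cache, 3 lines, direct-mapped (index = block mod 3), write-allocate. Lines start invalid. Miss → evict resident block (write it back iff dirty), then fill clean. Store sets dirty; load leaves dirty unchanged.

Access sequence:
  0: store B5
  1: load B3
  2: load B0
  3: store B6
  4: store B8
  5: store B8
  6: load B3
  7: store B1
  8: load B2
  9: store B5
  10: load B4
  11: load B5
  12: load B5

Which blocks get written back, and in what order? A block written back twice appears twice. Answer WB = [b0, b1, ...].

WB = [5, 6, 8, 1]

  0 | W B5 → L2 miss [D]
  1 | R B3 → L0 miss [-]
  2 | R B0 → L0 miss [-]
  3 | W B6 → L0 miss [D]
  4 | W B8 → L2 miss wb→B5 [D]
  5 | W B8 → L2 hit [D]
  6 | R B3 → L0 miss wb→B6 [-]
  7 | W B1 → L1 miss [D]
  8 | R B2 → L2 miss wb→B8 [-]
  9 | W B5 → L2 miss [D]
  10 | R B4 → L1 miss wb→B1 [-]
  11 | R B5 → L2 hit [D]
  12 | R B5 → L2 hit [D]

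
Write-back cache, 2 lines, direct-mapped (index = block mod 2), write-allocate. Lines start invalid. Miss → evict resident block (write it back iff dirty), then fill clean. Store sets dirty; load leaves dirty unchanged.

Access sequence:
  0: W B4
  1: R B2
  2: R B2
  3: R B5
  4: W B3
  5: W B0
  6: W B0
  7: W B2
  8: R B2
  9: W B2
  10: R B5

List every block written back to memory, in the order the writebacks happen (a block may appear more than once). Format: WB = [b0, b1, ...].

WB = [4, 0, 3]

  0 | W B4 → L0 miss [D]
  1 | R B2 → L0 miss wb→B4 [-]
  2 | R B2 → L0 hit [-]
  3 | R B5 → L1 miss [-]
  4 | W B3 → L1 miss [D]
  5 | W B0 → L0 miss [D]
  6 | W B0 → L0 hit [D]
  7 | W B2 → L0 miss wb→B0 [D]
  8 | R B2 → L0 hit [D]
  9 | W B2 → L0 hit [D]
  10 | R B5 → L1 miss wb→B3 [-]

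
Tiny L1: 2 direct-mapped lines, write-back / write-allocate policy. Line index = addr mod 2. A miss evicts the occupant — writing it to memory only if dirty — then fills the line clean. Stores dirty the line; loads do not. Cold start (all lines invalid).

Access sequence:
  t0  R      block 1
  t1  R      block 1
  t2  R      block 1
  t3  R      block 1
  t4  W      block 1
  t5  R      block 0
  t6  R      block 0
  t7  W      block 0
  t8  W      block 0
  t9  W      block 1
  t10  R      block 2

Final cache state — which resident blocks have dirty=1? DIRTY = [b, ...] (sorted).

DIRTY = [1]

  0 | R B1 → L1 miss [-]
  1 | R B1 → L1 hit [-]
  2 | R B1 → L1 hit [-]
  3 | R B1 → L1 hit [-]
  4 | W B1 → L1 hit [D]
  5 | R B0 → L0 miss [-]
  6 | R B0 → L0 hit [-]
  7 | W B0 → L0 hit [D]
  8 | W B0 → L0 hit [D]
  9 | W B1 → L1 hit [D]
  10 | R B2 → L0 miss wb→B0 [-]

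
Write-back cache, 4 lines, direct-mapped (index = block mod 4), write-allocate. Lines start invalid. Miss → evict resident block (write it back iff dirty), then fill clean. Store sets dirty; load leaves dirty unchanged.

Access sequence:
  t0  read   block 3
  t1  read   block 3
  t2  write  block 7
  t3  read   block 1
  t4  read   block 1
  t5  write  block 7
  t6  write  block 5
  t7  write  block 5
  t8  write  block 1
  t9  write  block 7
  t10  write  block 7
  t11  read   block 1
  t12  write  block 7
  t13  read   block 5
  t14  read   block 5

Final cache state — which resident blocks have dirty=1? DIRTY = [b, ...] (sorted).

DIRTY = [7]

0: R B3 -> L3 miss  d=-]
1: R B3 -> L3 hit  d=-]
2: W B7 -> L3 miss  d=D]
3: R B1 -> L1 miss  d=-]
4: R B1 -> L1 hit  d=-]
5: W B7 -> L3 hit  d=D]
6: W B5 -> L1 miss  d=D]
7: W B5 -> L1 hit  d=D]
8: W B1 -> L1 miss wb->B5  d=D]
9: W B7 -> L3 hit  d=D]
10: W B7 -> L3 hit  d=D]
11: R B1 -> L1 hit  d=D]
12: W B7 -> L3 hit  d=D]
13: R B5 -> L1 miss wb->B1  d=-]
14: R B5 -> L1 hit  d=-]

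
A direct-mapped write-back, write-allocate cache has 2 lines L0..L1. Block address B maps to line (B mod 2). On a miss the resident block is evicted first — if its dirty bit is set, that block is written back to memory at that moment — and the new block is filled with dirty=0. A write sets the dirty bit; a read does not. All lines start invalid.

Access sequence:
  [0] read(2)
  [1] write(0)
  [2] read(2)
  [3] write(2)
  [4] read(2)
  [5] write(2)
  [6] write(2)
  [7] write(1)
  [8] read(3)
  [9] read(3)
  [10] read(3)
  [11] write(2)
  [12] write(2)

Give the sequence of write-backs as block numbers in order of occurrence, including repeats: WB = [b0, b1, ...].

0: R B2 → L0 miss [-]
1: W B0 → L0 miss [D]
2: R B2 → L0 miss wb→B0 [-]
3: W B2 → L0 hit [D]
4: R B2 → L0 hit [D]
5: W B2 → L0 hit [D]
6: W B2 → L0 hit [D]
7: W B1 → L1 miss [D]
8: R B3 → L1 miss wb→B1 [-]
9: R B3 → L1 hit [-]
10: R B3 → L1 hit [-]
11: W B2 → L0 hit [D]
12: W B2 → L0 hit [D]

WB = [0, 1]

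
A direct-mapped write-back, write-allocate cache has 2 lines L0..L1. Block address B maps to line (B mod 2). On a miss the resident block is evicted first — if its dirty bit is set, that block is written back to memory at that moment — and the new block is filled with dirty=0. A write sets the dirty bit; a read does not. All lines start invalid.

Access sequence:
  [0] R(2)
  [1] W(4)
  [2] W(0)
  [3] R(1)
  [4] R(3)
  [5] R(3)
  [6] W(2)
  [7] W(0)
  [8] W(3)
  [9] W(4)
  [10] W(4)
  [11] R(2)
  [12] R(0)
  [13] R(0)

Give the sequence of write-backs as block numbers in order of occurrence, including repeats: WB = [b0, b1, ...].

0: R B2 -> L0 miss  d=-]
1: W B4 -> L0 miss  d=D]
2: W B0 -> L0 miss wb->B4  d=D]
3: R B1 -> L1 miss  d=-]
4: R B3 -> L1 miss  d=-]
5: R B3 -> L1 hit  d=-]
6: W B2 -> L0 miss wb->B0  d=D]
7: W B0 -> L0 miss wb->B2  d=D]
8: W B3 -> L1 hit  d=D]
9: W B4 -> L0 miss wb->B0  d=D]
10: W B4 -> L0 hit  d=D]
11: R B2 -> L0 miss wb->B4  d=-]
12: R B0 -> L0 miss  d=-]
13: R B0 -> L0 hit  d=-]

WB = [4, 0, 2, 0, 4]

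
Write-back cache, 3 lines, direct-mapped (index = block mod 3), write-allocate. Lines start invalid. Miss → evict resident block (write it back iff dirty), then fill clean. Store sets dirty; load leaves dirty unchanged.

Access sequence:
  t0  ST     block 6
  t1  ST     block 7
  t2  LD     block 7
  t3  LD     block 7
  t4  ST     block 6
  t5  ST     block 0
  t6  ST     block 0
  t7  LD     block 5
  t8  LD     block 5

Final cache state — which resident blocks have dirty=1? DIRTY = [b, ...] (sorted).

DIRTY = [0, 7]

0: W B6 → L0 miss [D]
1: W B7 → L1 miss [D]
2: R B7 → L1 hit [D]
3: R B7 → L1 hit [D]
4: W B6 → L0 hit [D]
5: W B0 → L0 miss wb→B6 [D]
6: W B0 → L0 hit [D]
7: R B5 → L2 miss [-]
8: R B5 → L2 hit [-]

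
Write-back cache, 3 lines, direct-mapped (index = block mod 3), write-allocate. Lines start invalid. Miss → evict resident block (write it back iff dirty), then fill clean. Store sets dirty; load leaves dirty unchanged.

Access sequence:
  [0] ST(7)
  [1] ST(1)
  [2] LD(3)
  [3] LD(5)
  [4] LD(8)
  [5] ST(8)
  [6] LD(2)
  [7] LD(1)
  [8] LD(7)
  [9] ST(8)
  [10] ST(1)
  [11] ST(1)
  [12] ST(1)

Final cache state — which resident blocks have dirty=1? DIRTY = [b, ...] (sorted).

0: W B7 -> L1 miss  d=D]
1: W B1 -> L1 miss wb->B7  d=D]
2: R B3 -> L0 miss  d=-]
3: R B5 -> L2 miss  d=-]
4: R B8 -> L2 miss  d=-]
5: W B8 -> L2 hit  d=D]
6: R B2 -> L2 miss wb->B8  d=-]
7: R B1 -> L1 hit  d=D]
8: R B7 -> L1 miss wb->B1  d=-]
9: W B8 -> L2 miss  d=D]
10: W B1 -> L1 miss  d=D]
11: W B1 -> L1 hit  d=D]
12: W B1 -> L1 hit  d=D]

DIRTY = [1, 8]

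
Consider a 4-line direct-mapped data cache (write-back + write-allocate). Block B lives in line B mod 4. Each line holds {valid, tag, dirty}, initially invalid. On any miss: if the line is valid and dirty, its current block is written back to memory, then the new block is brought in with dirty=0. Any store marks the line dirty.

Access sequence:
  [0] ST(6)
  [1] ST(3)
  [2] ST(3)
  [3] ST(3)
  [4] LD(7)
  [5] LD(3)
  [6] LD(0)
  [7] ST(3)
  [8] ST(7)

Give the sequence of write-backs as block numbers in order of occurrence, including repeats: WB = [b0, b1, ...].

0: W B6 → L2 miss [D]
1: W B3 → L3 miss [D]
2: W B3 → L3 hit [D]
3: W B3 → L3 hit [D]
4: R B7 → L3 miss wb→B3 [-]
5: R B3 → L3 miss [-]
6: R B0 → L0 miss [-]
7: W B3 → L3 hit [D]
8: W B7 → L3 miss wb→B3 [D]

WB = [3, 3]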